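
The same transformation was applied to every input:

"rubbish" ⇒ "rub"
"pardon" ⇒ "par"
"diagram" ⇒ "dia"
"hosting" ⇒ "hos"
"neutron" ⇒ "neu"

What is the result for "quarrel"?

Rule — keep only the first 3 characters.
For "quarrel" the result is "qua".

qua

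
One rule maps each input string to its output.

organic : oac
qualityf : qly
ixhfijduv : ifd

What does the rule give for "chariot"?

In each case the input is transformed by: keep one character in every 3, starting at position 1 (positions 1st, 4th, 7th, ...).
So "chariot" becomes "crt".

crt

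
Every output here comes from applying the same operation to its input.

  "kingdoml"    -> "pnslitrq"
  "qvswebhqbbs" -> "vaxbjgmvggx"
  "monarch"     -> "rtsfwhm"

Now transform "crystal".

Looking at the pairs, the operation is to shift every letter 5 places forward in the alphabet (wrapping around).
Applying that to "crystal" gives "hwdxyfq".

hwdxyfq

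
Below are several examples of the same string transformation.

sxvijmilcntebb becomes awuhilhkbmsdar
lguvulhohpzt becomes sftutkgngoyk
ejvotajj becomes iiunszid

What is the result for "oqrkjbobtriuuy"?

xpqjianasqhttn

The pattern: shift every letter 1 place backward in the alphabet (wrapping around), then swap the first and last characters.
So "oqrkjbobtriuuy" becomes "xpqjianasqhttn".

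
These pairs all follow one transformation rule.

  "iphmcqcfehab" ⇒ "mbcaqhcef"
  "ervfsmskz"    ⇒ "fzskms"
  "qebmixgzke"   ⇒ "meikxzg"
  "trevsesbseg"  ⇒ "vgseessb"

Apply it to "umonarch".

nhacr

Each output is the input with this applied: delete the first 3 characters, then take characters alternately from the front and the back (1st, last, 2nd, 2nd-last, ...).
Starting from "umonarch": after the first operation, "narch"; after the second, "nhacr".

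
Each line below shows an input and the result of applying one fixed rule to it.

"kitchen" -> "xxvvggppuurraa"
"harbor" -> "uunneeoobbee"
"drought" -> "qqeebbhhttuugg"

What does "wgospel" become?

jjttbbffccrryy

The transformation: double every character, then shift every letter 13 places forward in the alphabet (wrapping around) — i.e. ROT13.
For "wgospel" the result is "jjttbbffccrryy".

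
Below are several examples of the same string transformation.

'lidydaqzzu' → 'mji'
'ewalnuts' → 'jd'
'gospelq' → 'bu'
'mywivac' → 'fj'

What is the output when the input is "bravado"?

The transformation: shift every letter 9 places forward in the alphabet (wrapping around), then keep one character in every 3, starting at position 3 (positions 3rd, 6th, 9th, ...).
So "bravado" becomes "jm".

jm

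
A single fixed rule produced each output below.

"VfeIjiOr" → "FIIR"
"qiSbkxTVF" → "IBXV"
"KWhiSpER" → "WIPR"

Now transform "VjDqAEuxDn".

Each output is the input with this applied: keep every other character starting from the second (positions 2nd, 4th, 6th, ...), then convert every letter to uppercase.
Working it through for "VjDqAEuxDn": intermediate "jqExn", final "JQEXN".
(Check on "qiSbkxTVF": → "ibxV" → "IBXV" ✓)

JQEXN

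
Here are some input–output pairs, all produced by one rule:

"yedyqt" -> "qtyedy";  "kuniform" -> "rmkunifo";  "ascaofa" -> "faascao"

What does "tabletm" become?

tmtable

The rule is to move the last 2 characters to the front (rotate right by 2).
So "tabletm" becomes "tmtable".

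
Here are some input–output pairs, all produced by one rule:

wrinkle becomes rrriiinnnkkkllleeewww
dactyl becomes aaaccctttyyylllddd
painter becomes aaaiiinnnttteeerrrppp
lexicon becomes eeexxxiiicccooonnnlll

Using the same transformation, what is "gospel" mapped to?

ooossspppeeelllggg

Each output is the input with this applied: repeat every character 3 times, then move the first 3 characters to the end (rotate left by 3).
"gospel" → "gggooossspppeeelll" → "ooossspppeeelllggg".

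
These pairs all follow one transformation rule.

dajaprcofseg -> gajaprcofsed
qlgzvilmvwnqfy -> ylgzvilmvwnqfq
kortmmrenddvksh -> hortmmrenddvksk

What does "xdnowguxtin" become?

The rule is to swap the first and last characters.
For "xdnowguxtin" the result is "ndnowguxtix".

ndnowguxtix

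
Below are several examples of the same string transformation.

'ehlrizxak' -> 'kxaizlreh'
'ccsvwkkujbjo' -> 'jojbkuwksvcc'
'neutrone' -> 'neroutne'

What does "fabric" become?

Rule — swap each adjacent pair of characters (1↔2, 3↔4, ...), then reverse the string.
For "fabric" the result is "icbrfa".
(Check on "ehlrizxak": → "herlziaxk" → "kxaizlreh" ✓)

icbrfa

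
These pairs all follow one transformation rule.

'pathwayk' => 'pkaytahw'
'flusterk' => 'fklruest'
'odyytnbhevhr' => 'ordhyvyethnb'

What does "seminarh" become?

Each output is the input with this applied: take characters alternately from the front and the back (1st, last, 2nd, 2nd-last, ...).
Applying that to "seminarh" gives "shermain".

shermain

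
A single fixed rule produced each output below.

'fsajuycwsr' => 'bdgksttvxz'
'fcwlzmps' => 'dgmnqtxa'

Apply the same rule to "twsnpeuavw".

The pattern: sort the characters into alphabetical order, then shift every letter 1 place forward in the alphabet (wrapping around).
For "twsnpeuavw", step one produces "aenpstuvww"; step two turns that into "bfoqtuvwxx".

bfoqtuvwxx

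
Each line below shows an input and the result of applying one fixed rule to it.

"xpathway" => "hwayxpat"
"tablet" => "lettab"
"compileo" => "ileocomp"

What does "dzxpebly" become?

eblydzxp

Each output is the input with this applied: swap the front and back halves of the string.
Doing the same to "dzxpebly": "eblydzxp".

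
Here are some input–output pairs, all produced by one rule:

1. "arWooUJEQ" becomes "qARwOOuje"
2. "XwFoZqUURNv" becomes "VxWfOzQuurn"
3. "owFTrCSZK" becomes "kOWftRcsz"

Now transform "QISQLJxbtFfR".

Each output is the input with this applied: flip the case of every letter, then move the last character to the front.
Working it through for "QISQLJxbtFfR": intermediate "qisqljXBTfFr", final "rqisqljXBTfF".

rqisqljXBTfF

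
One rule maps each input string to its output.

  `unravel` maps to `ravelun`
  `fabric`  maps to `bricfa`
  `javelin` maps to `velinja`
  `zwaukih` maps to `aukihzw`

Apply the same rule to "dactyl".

ctylda

Looking at the pairs, the operation is to move the first 2 characters to the end (rotate left by 2).
Doing the same to "dactyl": "ctylda".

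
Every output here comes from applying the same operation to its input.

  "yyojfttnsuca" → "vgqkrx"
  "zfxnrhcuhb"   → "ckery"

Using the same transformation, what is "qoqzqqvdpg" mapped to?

lwnad

The pattern: keep every other character starting from the second (positions 2nd, 4th, 6th, ...), then shift every letter 3 places backward in the alphabet (wrapping around).
For "qoqzqqvdpg", step one produces "ozqdg"; step two turns that into "lwnad".
(Check on "yyojfttnsuca": → "yjtnua" → "vgqkrx" ✓)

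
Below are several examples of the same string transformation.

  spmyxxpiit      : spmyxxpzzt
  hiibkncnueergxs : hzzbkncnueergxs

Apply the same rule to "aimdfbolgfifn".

azmdfbolgfzfn

Each output is the input with this applied: replace every "i" with "z".
For "aimdfbolgfifn" the result is "azmdfbolgfzfn".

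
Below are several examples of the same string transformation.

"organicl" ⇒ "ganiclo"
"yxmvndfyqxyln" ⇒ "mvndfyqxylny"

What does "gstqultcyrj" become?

The pattern: move the first character to the end, then delete the first character.
On "gstqultcyrj" that produces "tqultcyrjg".

tqultcyrjg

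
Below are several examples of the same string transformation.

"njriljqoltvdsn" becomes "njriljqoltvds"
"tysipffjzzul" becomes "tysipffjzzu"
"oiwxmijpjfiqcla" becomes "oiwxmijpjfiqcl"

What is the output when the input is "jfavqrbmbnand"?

What's happening: delete the last character.
Doing the same to "jfavqrbmbnand": "jfavqrbmbnan".

jfavqrbmbnan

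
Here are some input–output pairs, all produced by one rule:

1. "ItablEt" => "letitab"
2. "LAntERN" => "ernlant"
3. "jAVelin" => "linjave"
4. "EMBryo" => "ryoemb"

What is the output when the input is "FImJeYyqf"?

The rule is to move the last 3 characters to the front (rotate right by 3), then convert every letter to lowercase.
Working it through for "FImJeYyqf": intermediate "yqfFImJeY", final "yqffimjey".

yqffimjey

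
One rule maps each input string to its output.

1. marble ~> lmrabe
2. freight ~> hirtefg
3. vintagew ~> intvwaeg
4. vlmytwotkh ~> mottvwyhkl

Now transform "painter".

nprtaei

Looking at the pairs, the operation is to sort the characters into alphabetical order, then move the first 3 characters to the end (rotate left by 3).
Applying both steps to "painter": "aeinprt", then "nprtaei".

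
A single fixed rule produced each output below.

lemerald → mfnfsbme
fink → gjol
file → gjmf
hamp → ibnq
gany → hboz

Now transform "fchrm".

What's happening: shift every letter 1 place forward in the alphabet (wrapping around).
So "fchrm" becomes "gdisn".

gdisn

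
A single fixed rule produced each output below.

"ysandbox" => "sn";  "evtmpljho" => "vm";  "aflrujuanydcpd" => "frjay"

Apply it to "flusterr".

Looking at the pairs, the operation is to keep every other character starting from the second (positions 2nd, 4th, 6th, ...), then delete the last 2 characters.
So "flusterr" becomes "ls".

ls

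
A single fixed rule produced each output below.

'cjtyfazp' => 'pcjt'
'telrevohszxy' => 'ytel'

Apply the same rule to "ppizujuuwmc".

cppi

The pattern: move the last character to the front, then keep only the first 4 characters.
Doing the same to "ppizujuuwmc": "cppi".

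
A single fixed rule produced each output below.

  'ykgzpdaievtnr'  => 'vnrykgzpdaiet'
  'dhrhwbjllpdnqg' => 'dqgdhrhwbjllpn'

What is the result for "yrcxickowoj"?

oojyrcxickw

The rule is to move the last 3 characters to the front (rotate right by 3), then swap the first and last characters.
Applying both steps to "yrcxickowoj": "wojyrcxicko", then "oojyrcxickw".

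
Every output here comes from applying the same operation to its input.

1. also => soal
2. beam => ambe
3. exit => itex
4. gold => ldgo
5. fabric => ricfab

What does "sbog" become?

ogsb

The transformation: swap the front and back halves of the string.
On "sbog" that produces "ogsb".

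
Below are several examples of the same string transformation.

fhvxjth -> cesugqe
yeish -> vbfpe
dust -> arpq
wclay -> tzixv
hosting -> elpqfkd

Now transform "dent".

The transformation: shift every letter 3 places backward in the alphabet (wrapping around).
On "dent" that produces "abkq".

abkq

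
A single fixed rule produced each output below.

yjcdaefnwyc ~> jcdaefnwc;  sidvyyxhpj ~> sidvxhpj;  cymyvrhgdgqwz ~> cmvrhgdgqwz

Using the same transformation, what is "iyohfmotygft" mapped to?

Looking at the pairs, the operation is to remove every "y".
Doing the same to "iyohfmotygft": "iohfmotgft".

iohfmotgft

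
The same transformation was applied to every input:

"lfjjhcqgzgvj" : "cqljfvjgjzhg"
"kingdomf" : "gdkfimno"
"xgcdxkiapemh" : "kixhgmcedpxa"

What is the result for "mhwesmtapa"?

The pattern: take characters alternately from the front and the back (1st, last, 2nd, 2nd-last, ...), then move the last 2 characters to the front (rotate right by 2).
"mhwesmtapa" → "mahpwaetsm" → "smmahpwaet".

smmahpwaet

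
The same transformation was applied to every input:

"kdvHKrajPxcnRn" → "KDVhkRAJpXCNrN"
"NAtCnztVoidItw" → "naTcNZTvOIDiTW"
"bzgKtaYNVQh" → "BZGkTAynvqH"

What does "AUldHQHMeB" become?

Each output is the input with this applied: flip the case of every letter.
Doing the same to "AUldHQHMeB": "auLDhqhmEb".

auLDhqhmEb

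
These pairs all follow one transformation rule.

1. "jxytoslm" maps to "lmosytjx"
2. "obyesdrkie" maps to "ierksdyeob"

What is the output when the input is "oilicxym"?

The rule is to reverse the string, then swap each adjacent pair of characters (1↔2, 3↔4, ...).
Doing the same to "oilicxym": "ymcxlioi".

ymcxlioi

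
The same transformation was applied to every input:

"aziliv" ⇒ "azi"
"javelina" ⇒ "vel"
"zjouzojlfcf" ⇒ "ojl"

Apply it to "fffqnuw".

Rule — move the last 3 characters to the front (rotate right by 3), then keep only the last 3 characters.
"fffqnuw" → "ffq".

ffq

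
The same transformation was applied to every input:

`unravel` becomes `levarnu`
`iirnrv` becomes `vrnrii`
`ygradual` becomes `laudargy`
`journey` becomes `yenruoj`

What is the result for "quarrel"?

Looking at the pairs, the operation is to reverse the string.
Applying that to "quarrel" gives "lerrauq".

lerrauq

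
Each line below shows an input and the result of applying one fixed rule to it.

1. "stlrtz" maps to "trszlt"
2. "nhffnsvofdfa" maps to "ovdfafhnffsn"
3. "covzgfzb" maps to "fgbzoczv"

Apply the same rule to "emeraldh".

The transformation: swap the front and back halves of the string, then swap each adjacent pair of characters (1↔2, 3↔4, ...).
"emeraldh" → "aldhemer" → "lahdmere".

lahdmere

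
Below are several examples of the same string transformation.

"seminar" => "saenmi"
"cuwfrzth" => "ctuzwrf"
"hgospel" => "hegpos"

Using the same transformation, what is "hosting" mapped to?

Rule — delete the last character, then take characters alternately from the front and the back (1st, last, 2nd, 2nd-last, ...).
"hosting" → "hostin" → "hnoist".
(Check on "cuwfrzth": → "cuwfrzt" → "ctuzwrf" ✓)

hnoist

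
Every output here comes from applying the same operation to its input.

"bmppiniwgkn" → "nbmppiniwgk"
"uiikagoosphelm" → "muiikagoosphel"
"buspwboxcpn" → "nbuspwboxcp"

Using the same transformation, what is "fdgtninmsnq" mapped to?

The rule is to move the last character to the front.
On "fdgtninmsnq" that produces "qfdgtninmsn".

qfdgtninmsn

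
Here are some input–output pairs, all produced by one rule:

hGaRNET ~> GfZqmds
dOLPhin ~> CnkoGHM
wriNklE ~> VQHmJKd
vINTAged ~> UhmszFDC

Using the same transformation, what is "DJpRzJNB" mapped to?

Rule — flip the case of every letter, then shift every letter 1 place backward in the alphabet (wrapping around).
So "DJpRzJNB" becomes "ciOqYima".

ciOqYima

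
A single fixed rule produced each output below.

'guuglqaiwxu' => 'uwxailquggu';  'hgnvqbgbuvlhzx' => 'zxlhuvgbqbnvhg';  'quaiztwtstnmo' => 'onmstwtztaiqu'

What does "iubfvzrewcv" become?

vwcrevzbfiu

The rule is to swap each adjacent pair of characters (1↔2, 3↔4, ...), then reverse the string.
Applying both steps to "iubfvzrewcv": "uifbzvercwv", then "vwcrevzbfiu".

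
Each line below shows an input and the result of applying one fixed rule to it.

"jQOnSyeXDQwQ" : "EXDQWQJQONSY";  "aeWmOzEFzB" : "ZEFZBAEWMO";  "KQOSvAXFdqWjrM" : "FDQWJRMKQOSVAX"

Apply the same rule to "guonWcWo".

WCWOGUON

Each output is the input with this applied: swap the front and back halves of the string, then convert every letter to uppercase.
"guonWcWo" → "WcWoguon" → "WCWOGUON".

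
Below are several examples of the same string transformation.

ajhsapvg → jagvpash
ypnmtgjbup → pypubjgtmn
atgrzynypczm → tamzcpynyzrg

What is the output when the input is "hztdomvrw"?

Each output is the input with this applied: reverse the string, then move the last 2 characters to the front (rotate right by 2).
Applying both steps to "hztdomvrw": "wrvmodtzh", then "zhwrvmodt".
(Check on "ajhsapvg": → "gvpashja" → "jagvpash" ✓)

zhwrvmodt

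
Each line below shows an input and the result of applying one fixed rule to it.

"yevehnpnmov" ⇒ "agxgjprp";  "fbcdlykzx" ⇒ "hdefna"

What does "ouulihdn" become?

qwwnk

The transformation: delete the last 3 characters, then shift every letter 2 places forward in the alphabet (wrapping around).
On "ouulihdn": the first step gives "ouuli", and the second then gives "qwwnk".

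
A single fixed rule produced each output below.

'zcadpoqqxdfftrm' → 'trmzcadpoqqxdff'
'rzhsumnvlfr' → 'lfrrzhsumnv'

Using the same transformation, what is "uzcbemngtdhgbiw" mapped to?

biwuzcbemngtdhg

What's happening: move the last 3 characters to the front (rotate right by 3).
Doing the same to "uzcbemngtdhgbiw": "biwuzcbemngtdhg".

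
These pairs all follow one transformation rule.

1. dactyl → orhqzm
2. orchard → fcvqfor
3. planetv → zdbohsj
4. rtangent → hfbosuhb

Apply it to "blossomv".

The transformation: shift every letter 12 places backward in the alphabet (wrapping around), then swap each adjacent pair of characters (1↔2, 3↔4, ...).
On "blossomv" that produces "zpgccgja".

zpgccgja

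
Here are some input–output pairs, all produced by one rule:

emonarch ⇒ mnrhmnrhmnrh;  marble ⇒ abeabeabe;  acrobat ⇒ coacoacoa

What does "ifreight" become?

The transformation: keep every other character starting from the second (positions 2nd, 4th, 6th, ...), then write the whole string 3 times in a row.
Starting from "ifreight": after the first operation, "fegt"; after the second, "fegtfegtfegt".
(Check on "marble": → "abe" → "abeabeabe" ✓)

fegtfegtfegt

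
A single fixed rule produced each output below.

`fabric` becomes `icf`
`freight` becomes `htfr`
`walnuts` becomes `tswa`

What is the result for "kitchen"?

The pattern: move the last 2 characters to the front (rotate right by 2), then delete the last 3 characters.
Applying both steps to "kitchen": "enkitch", then "enki".

enki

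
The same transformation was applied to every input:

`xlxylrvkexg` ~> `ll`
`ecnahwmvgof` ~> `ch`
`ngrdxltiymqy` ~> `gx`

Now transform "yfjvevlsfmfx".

fe

Rule — keep one character in every 3, starting at position 2 (positions 2nd, 5th, 8th, ...), then delete the last 2 characters.
On "yfjvevlsfmfx" that produces "fe".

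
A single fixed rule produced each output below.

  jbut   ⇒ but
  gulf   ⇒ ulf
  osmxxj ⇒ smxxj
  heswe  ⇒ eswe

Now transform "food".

The rule is to delete the first character.
For "food" the result is "ood".

ood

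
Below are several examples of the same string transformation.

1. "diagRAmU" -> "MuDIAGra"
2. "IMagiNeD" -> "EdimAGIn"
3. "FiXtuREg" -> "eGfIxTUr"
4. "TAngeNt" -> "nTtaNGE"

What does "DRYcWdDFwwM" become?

WmdryCwDdfW

Looking at the pairs, the operation is to move the last 2 characters to the front (rotate right by 2), then flip the case of every letter.
"DRYcWdDFwwM" → "wMDRYcWdDFw" → "WmdryCwDdfW".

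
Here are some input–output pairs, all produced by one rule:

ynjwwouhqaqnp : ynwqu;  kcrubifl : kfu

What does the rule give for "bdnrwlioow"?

borl

The pattern: take characters alternately from the front and the back (1st, last, 2nd, 2nd-last, ...), then keep one character in every 3, starting at position 1 (positions 1st, 4th, 7th, ...).
For "bdnrwlioow", step one produces "bwdonoriwl"; step two turns that into "borl".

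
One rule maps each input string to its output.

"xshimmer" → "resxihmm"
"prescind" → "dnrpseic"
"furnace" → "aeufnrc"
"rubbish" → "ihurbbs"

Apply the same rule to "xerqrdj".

In each case the input is transformed by: swap each adjacent pair of characters (1↔2, 3↔4, ...), then move the last 2 characters to the front (rotate right by 2).
"xerqrdj" → "rjexqrd".

rjexqrd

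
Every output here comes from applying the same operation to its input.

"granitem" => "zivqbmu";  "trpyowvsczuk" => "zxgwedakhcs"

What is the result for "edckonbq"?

In each case the input is transformed by: shift every letter 8 places forward in the alphabet (wrapping around), then delete the first character.
On "edckonbq" that produces "lkswvjy".

lkswvjy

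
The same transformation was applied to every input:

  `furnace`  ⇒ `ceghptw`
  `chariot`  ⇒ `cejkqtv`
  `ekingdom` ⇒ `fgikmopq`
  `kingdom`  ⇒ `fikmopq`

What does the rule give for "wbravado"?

Looking at the pairs, the operation is to shift every letter 2 places forward in the alphabet (wrapping around), then sort the characters into alphabetical order.
For "wbravado", step one produces "ydtcxcfq"; step two turns that into "ccdfqtxy".

ccdfqtxy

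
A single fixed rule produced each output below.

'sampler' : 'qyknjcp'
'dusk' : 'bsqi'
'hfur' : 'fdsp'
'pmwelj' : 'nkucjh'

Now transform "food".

dmmb

Each output is the input with this applied: shift every letter 2 places backward in the alphabet (wrapping around).
Applying that to "food" gives "dmmb".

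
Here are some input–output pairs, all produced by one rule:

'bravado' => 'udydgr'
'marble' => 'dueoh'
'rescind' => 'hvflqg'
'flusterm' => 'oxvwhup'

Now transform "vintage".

Rule — delete the first character, then shift every letter 3 places forward in the alphabet (wrapping around).
On "vintage": the first step gives "intage", and the second then gives "lqwdjh".

lqwdjh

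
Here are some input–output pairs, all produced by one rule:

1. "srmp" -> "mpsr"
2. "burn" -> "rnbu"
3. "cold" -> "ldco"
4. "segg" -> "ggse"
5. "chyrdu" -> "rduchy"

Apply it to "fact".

ctfa

Looking at the pairs, the operation is to swap the front and back halves of the string.
Applying that to "fact" gives "ctfa".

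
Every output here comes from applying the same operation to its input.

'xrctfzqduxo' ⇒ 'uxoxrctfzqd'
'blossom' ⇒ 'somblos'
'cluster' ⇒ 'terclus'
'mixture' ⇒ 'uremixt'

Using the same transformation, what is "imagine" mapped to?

ineimag

Each output is the input with this applied: move the last 3 characters to the front (rotate right by 3).
On "imagine" that produces "ineimag".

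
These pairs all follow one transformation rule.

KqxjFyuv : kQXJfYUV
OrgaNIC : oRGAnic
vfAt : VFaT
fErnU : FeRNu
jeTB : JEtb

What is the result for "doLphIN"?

DOlPHin

Rule — flip the case of every letter.
Applying that to "doLphIN" gives "DOlPHin".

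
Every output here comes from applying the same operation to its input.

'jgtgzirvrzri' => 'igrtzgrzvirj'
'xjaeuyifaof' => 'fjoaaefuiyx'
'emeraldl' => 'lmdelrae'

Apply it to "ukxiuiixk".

kkxxiiiuu

What's happening: take characters alternately from the front and the back (1st, last, 2nd, 2nd-last, ...), then move the first character to the end.
"ukxiuiixk" → "ukkxxiiiu" → "kkxxiiiuu".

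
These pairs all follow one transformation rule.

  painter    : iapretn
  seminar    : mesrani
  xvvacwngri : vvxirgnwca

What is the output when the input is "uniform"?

The pattern: reverse the string, then move the last 3 characters to the front (rotate right by 3).
Starting from "uniform": after the first operation, "mrofinu"; after the second, "inumrof".

inumrof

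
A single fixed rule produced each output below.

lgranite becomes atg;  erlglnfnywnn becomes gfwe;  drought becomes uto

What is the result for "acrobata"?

otc

The transformation: move the first 3 characters to the end (rotate left by 3), then keep one character in every 3, starting at position 1 (positions 1st, 4th, 7th, ...).
On "acrobata": the first step gives "obataacr", and the second then gives "otc".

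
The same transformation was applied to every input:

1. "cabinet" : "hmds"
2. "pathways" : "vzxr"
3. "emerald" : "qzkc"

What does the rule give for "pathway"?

gvzx

The transformation: shift every letter 1 place backward in the alphabet (wrapping around), then keep only the last 4 characters.
Applying both steps to "pathway": "ozsgvzx", then "gvzx".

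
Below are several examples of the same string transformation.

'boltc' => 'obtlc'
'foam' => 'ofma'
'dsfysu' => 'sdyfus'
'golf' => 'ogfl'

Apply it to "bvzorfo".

vbozfro

What's happening: swap each adjacent pair of characters (1↔2, 3↔4, ...).
Applying that to "bvzorfo" gives "vbozfro".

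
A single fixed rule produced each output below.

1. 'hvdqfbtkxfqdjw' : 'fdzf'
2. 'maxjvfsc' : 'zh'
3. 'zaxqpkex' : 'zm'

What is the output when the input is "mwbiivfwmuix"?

Looking at the pairs, the operation is to keep one character in every 3, starting at position 3 (positions 3rd, 6th, 9th, ...), then shift every letter 2 places forward in the alphabet (wrapping around).
Applying both steps to "mwbiivfwmuix": "bvmx", then "dxoz".

dxoz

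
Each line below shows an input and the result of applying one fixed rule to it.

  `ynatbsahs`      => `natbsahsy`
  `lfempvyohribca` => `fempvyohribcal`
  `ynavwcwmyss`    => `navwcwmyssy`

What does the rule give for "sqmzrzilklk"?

Rule — move the first character to the end.
On "sqmzrzilklk" that produces "qmzrzilklks".

qmzrzilklks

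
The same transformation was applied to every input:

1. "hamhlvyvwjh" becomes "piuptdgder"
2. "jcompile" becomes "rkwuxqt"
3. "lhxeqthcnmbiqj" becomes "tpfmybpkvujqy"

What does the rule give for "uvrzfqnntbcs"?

Looking at the pairs, the operation is to delete the last character, then shift every letter 8 places forward in the alphabet (wrapping around).
For "uvrzfqnntbcs", step one produces "uvrzfqnntbc"; step two turns that into "cdzhnyvvbjk".

cdzhnyvvbjk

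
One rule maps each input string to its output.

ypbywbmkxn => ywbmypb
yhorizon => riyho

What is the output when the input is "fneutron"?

The transformation: delete the last 3 characters, then move the first 3 characters to the end (rotate left by 3).
"fneutron" → "fneut" → "utfne".

utfne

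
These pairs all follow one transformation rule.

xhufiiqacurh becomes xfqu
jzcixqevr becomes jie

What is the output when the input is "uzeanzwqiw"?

The rule is to keep one character in every 3, starting at position 1 (positions 1st, 4th, 7th, ...).
"uzeanzwqiw" → "uaww".

uaww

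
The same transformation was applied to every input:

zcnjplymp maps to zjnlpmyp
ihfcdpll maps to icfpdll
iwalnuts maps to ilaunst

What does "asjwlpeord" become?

awjploedr

Looking at the pairs, the operation is to swap each adjacent pair of characters (1↔2, 3↔4, ...), then delete the first character.
For "asjwlpeord", step one produces "sawjploedr"; step two turns that into "awjploedr".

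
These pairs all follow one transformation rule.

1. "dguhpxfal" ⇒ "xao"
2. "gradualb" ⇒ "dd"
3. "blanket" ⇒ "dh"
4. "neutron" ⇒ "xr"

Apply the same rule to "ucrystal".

Rule — keep one character in every 3, starting at position 3 (positions 3rd, 6th, 9th, ...), then shift every letter 3 places forward in the alphabet (wrapping around).
Applying both steps to "ucrystal": "rt", then "uw".

uw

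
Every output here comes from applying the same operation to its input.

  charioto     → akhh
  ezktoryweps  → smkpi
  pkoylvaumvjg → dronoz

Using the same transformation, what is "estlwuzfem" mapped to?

Each output is the input with this applied: shift every letter 7 places backward in the alphabet (wrapping around), then keep every other character starting from the second (positions 2nd, 4th, 6th, ...).
Applying that to "estlwuzfem" gives "lenyf".

lenyf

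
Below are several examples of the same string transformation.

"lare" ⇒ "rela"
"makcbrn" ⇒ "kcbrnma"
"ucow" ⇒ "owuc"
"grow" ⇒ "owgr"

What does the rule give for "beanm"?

anmbe

The pattern: move the first 2 characters to the end (rotate left by 2).
So "beanm" becomes "anmbe".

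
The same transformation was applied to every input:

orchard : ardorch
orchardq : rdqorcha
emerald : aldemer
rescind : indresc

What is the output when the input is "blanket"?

The rule is to move the last 3 characters to the front (rotate right by 3).
"blanket" → "ketblan".

ketblan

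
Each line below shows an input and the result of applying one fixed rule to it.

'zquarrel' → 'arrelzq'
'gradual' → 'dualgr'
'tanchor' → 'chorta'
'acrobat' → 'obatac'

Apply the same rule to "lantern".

In each case the input is transformed by: move the first 3 characters to the end (rotate left by 3), then delete the last character.
For "lantern", step one produces "ternlan"; step two turns that into "ternla".

ternla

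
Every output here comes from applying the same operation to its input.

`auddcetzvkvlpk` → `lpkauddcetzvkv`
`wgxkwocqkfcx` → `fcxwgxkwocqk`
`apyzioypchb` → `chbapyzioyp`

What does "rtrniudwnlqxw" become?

Rule — move the last 3 characters to the front (rotate right by 3).
For "rtrniudwnlqxw" the result is "qxwrtrniudwnl".

qxwrtrniudwnl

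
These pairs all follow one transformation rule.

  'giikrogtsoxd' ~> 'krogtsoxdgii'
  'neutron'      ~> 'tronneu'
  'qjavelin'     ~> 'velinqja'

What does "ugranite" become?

aniteugr

The transformation: move the first 3 characters to the end (rotate left by 3).
Applying that to "ugranite" gives "aniteugr".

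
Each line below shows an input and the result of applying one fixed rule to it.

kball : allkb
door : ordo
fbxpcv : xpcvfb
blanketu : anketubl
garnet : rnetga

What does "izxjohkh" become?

The rule is to move the first 2 characters to the end (rotate left by 2).
For "izxjohkh" the result is "xjohkhiz".

xjohkhiz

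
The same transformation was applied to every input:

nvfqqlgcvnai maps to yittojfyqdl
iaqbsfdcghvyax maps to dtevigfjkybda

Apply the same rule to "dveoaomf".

yhrdrpi

The rule is to delete the first character, then shift every letter 3 places forward in the alphabet (wrapping around).
For "dveoaomf", step one produces "veoaomf"; step two turns that into "yhrdrpi".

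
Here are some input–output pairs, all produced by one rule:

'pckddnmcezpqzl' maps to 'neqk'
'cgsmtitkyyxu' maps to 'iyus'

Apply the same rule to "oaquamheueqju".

Looking at the pairs, the operation is to keep one character in every 3, starting at position 3 (positions 3rd, 6th, 9th, ...), then move the first character to the end.
"oaquamheueqju" → "qmuj" → "mujq".

mujq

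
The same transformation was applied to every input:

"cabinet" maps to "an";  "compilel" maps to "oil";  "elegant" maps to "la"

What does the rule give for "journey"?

on

The transformation: keep one character in every 3, starting at position 2 (positions 2nd, 5th, 8th, ...).
"journey" → "on".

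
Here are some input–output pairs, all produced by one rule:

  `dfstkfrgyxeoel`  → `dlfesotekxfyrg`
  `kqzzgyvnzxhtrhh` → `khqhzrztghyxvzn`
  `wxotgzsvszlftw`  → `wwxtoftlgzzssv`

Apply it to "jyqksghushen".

The transformation: take characters alternately from the front and the back (1st, last, 2nd, 2nd-last, ...).
So "jyqksghushen" becomes "jnyeqhkssugh".

jnyeqhkssugh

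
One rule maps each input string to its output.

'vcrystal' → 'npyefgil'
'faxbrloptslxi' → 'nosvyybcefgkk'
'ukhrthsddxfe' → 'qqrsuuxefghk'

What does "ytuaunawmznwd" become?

nnqzaaghhjjlm

Rule — sort the characters into alphabetical order, then shift every letter 13 places forward in the alphabet (wrapping around) — i.e. ROT13.
Starting from "ytuaunawmznwd": after the first operation, "aadmnntuuwwyz"; after the second, "nnqzaaghhjjlm".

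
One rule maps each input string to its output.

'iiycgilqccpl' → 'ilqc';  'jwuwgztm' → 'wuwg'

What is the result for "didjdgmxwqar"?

gmxw

Rule — move the last 3 characters to the front (rotate right by 3), then keep only the last 4 characters.
For "didjdgmxwqar", step one produces "qardidjdgmxw"; step two turns that into "gmxw".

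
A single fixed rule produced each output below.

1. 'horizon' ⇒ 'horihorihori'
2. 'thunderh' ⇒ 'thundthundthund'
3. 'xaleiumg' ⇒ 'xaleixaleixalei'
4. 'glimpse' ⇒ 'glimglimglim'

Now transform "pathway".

pathpathpath

What's happening: delete the last 3 characters, then write the whole string 3 times in a row.
For "pathway", step one produces "path"; step two turns that into "pathpathpath".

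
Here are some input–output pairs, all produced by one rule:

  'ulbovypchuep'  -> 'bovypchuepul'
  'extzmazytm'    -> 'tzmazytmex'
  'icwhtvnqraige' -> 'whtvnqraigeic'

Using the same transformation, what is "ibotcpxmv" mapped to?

otcpxmvib

The pattern: move the first 2 characters to the end (rotate left by 2).
"ibotcpxmv" → "otcpxmvib".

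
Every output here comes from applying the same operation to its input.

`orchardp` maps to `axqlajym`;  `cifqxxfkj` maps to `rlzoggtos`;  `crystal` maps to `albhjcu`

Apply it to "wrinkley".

Each output is the input with this applied: swap each adjacent pair of characters (1↔2, 3↔4, ...), then shift every letter 9 places forward in the alphabet (wrapping around).
Applying both steps to "wrinkley": "rwnilkye", then "afwruthn".

afwruthn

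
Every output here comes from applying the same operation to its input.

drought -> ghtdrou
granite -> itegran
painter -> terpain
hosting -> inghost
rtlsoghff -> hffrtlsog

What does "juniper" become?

perjuni

In each case the input is transformed by: move the last 3 characters to the front (rotate right by 3).
Applying that to "juniper" gives "perjuni".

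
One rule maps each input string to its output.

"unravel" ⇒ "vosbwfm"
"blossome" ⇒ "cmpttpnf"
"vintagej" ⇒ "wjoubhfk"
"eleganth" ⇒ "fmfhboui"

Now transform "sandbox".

The transformation: shift every letter 1 place forward in the alphabet (wrapping around).
Applying that to "sandbox" gives "tboecpy".

tboecpy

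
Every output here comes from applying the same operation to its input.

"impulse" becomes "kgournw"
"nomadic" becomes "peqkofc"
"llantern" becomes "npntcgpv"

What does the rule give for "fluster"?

htngwvu

The rule is to take characters alternately from the front and the back (1st, last, 2nd, 2nd-last, ...), then shift every letter 2 places forward in the alphabet (wrapping around).
"fluster" → "htngwvu".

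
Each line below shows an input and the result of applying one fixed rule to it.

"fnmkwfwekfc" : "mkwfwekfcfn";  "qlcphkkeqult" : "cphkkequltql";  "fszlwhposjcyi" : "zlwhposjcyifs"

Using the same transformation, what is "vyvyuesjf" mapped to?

vyuesjfvy

Each output is the input with this applied: move the first 2 characters to the end (rotate left by 2).
Applying that to "vyvyuesjf" gives "vyuesjfvy".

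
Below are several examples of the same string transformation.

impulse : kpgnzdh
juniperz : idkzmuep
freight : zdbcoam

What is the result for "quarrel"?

The transformation: move the first 2 characters to the end (rotate left by 2), then shift every letter 5 places backward in the alphabet (wrapping around).
On "quarrel": the first step gives "arrelqu", and the second then gives "vmmzglp".

vmmzglp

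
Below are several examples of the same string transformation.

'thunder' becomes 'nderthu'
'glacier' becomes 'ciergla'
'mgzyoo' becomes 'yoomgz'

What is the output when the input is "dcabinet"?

binetdca

The transformation: move the first 3 characters to the end (rotate left by 3).
Applying that to "dcabinet" gives "binetdca".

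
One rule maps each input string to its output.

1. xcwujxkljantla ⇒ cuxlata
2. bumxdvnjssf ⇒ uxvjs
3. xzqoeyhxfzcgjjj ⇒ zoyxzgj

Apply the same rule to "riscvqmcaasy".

The pattern: keep every other character starting from the second (positions 2nd, 4th, 6th, ...).
For "riscvqmcaasy" the result is "icqcay".

icqcay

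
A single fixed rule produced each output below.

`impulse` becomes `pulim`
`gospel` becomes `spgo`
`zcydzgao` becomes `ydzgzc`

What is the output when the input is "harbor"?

Rule — delete the last 2 characters, then move the first 2 characters to the end (rotate left by 2).
Doing the same to "harbor": "rbha".

rbha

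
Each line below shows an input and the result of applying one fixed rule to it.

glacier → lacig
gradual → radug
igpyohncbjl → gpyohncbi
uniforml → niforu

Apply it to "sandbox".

andbs

The rule is to delete the last 2 characters, then move the first character to the end.
Working it through for "sandbox": intermediate "sandb", final "andbs".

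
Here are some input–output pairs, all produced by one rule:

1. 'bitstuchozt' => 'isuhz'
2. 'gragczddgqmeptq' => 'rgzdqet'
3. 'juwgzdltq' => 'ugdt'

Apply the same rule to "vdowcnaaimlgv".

In each case the input is transformed by: keep every other character starting from the second (positions 2nd, 4th, 6th, ...).
Doing the same to "vdowcnaaimlgv": "dwnamg".

dwnamg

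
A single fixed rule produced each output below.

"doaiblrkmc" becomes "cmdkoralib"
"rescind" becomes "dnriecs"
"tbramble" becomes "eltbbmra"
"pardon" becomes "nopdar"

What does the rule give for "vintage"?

Looking at the pairs, the operation is to move the last character to the front, then take characters alternately from the front and the back (1st, last, 2nd, 2nd-last, ...).
For "vintage", step one produces "evintag"; step two turns that into "egvaitn".

egvaitn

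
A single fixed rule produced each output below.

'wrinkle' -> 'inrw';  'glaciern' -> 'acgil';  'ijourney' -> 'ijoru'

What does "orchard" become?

chor

What's happening: delete the last 3 characters, then sort the characters into alphabetical order.
For "orchard" the result is "chor".
(Check on "ijourney": → "ijour" → "ijoru" ✓)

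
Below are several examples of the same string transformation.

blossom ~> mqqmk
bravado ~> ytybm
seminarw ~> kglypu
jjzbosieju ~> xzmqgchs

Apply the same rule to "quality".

yjgrw

Each output is the input with this applied: shift every letter 2 places backward in the alphabet (wrapping around), then delete the first 2 characters.
"quality" → "osyjgrw" → "yjgrw".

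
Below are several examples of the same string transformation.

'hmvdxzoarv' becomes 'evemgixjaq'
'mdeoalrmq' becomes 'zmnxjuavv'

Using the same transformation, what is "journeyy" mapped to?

Each output is the input with this applied: swap the first and last characters, then shift every letter 9 places forward in the alphabet (wrapping around).
So "journeyy" becomes "hxdawnhs".

hxdawnhs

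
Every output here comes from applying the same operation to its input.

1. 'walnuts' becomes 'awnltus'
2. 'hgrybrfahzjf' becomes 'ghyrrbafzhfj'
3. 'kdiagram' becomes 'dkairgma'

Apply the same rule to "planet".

lpnate

Looking at the pairs, the operation is to swap each adjacent pair of characters (1↔2, 3↔4, ...).
Doing the same to "planet": "lpnate".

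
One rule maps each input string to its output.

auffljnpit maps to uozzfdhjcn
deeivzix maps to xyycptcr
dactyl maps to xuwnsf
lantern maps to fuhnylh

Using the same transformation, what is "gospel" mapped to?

aimjyf

Looking at the pairs, the operation is to shift every letter 6 places backward in the alphabet (wrapping around).
On "gospel" that produces "aimjyf".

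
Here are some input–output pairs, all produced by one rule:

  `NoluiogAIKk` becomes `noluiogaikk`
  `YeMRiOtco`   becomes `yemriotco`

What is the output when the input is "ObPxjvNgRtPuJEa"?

Each output is the input with this applied: convert every letter to lowercase.
On "ObPxjvNgRtPuJEa" that produces "obpxjvngrtpujea".

obpxjvngrtpujea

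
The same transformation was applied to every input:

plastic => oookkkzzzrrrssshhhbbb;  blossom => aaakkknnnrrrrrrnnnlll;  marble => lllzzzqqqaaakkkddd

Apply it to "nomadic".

mmmnnnlllzzzccchhhbbb

The transformation: repeat every character 3 times, then shift every letter 1 place backward in the alphabet (wrapping around).
On "nomadic": the first step gives "nnnooommmaaadddiiiccc", and the second then gives "mmmnnnlllzzzccchhhbbb".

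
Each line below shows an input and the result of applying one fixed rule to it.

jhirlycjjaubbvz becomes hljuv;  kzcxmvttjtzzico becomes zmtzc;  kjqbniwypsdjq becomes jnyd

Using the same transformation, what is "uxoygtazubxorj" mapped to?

Looking at the pairs, the operation is to keep one character in every 3, starting at position 2 (positions 2nd, 5th, 8th, ...).
Applying that to "uxoygtazubxorj" gives "xgzxj".

xgzxj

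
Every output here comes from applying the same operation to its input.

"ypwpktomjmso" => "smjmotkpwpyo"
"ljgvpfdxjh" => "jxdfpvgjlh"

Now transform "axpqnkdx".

The transformation: move the last character to the front, then reverse the string.
Applying both steps to "axpqnkdx": "xaxpqnkd", then "dknqpxax".
(Check on "ypwpktomjmso": → "oypwpktomjms" → "smjmotkpwpyo" ✓)

dknqpxax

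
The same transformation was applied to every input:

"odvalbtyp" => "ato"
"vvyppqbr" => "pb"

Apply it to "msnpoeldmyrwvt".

The transformation: move the first character to the end, then keep one character in every 3, starting at position 3 (positions 3rd, 6th, 9th, ...).
On "msnpoeldmyrwvt" that produces "plyv".

plyv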